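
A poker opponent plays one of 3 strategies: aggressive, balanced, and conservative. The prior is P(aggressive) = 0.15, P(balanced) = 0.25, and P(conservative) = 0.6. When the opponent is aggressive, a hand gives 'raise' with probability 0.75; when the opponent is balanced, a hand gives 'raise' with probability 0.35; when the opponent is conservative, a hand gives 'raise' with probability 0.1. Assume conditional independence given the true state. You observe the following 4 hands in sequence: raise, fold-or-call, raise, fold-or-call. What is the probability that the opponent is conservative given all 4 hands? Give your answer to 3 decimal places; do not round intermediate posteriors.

0.211

After 'raise': normaliser = 0.75·0.1500 + 0.35·0.2500 + 0.1·0.6000; P(aggressive) ≈ 0.4327, P(balanced) ≈ 0.3365, P(conservative) ≈ 0.2308
After 'fold-or-call': normaliser = 0.25·0.4327 + 0.65·0.3365 + 0.9·0.2308; P(aggressive) ≈ 0.2023, P(balanced) ≈ 0.4092, P(conservative) ≈ 0.3885
After 'raise': normaliser = 0.75·0.2023 + 0.35·0.4092 + 0.1·0.3885; P(aggressive) ≈ 0.4546, P(balanced) ≈ 0.4290, P(conservative) ≈ 0.1164
After 'fold-or-call': normaliser = 0.25·0.4546 + 0.65·0.4290 + 0.9·0.1164; P(aggressive) ≈ 0.2286, P(balanced) ≈ 0.5608, P(conservative) ≈ 0.2106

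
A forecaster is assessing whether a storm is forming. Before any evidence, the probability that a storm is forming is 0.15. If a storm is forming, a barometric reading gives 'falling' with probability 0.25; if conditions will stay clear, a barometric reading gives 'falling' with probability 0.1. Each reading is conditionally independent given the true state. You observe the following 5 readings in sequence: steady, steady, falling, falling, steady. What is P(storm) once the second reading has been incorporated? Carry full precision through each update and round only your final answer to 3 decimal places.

0.109

After 'steady': P(storm) = 0.75·0.1500 / (0.75·0.1500 + 0.9·0.8500) ≈ 0.1282
After 'steady': P(storm) = 0.75·0.1282 / (0.75·0.1282 + 0.9·0.8718) ≈ 0.1092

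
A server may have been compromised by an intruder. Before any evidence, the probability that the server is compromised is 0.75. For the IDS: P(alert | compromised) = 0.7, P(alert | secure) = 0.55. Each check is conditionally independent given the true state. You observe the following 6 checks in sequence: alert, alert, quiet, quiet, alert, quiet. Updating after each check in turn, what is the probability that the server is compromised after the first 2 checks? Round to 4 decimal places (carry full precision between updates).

After 'alert': P(compromised) = 0.7·0.7500 / (0.7·0.7500 + 0.55·0.2500) ≈ 0.7925
After 'alert': P(compromised) = 0.7·0.7925 / (0.7·0.7925 + 0.55·0.2075) ≈ 0.8293

0.8293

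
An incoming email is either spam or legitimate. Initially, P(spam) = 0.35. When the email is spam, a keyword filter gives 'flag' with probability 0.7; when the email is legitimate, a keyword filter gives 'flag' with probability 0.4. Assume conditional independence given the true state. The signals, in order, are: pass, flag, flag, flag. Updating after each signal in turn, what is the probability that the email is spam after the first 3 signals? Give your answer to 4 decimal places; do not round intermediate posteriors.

After 'pass': P(spam) = 0.3·0.3500 / (0.3·0.3500 + 0.6·0.6500) ≈ 0.2121
After 'flag': P(spam) = 0.7·0.2121 / (0.7·0.2121 + 0.4·0.7879) ≈ 0.3203
After 'flag': P(spam) = 0.7·0.3203 / (0.7·0.3203 + 0.4·0.6797) ≈ 0.4519

0.4519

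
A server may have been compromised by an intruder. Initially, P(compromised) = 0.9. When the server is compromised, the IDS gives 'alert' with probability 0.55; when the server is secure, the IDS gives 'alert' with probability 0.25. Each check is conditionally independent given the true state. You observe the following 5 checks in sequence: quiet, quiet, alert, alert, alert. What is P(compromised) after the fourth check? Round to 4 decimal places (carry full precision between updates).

Each posterior becomes the prior for the next update.
After 'quiet': P(compromised) = 0.45·0.9000 / (0.45·0.9000 + 0.75·0.1000) ≈ 0.8438
After 'quiet': P(compromised) = 0.45·0.8438 / (0.45·0.8438 + 0.75·0.1562) ≈ 0.7642
After 'alert': P(compromised) = 0.55·0.7642 / (0.55·0.7642 + 0.25·0.2358) ≈ 0.8770
After 'alert': P(compromised) = 0.55·0.8770 / (0.55·0.8770 + 0.25·0.1230) ≈ 0.9401

0.9401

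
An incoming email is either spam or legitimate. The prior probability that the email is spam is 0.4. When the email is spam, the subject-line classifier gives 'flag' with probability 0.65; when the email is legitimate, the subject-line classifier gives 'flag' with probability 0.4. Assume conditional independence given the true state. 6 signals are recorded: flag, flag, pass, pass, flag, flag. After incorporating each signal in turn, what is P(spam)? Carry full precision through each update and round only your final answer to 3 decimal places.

0.613

After 'flag': P(spam) = 0.65·0.4000 / (0.65·0.4000 + 0.4·0.6000) ≈ 0.5200
After 'flag': P(spam) = 0.65·0.5200 / (0.65·0.5200 + 0.4·0.4800) ≈ 0.6377
After 'pass': P(spam) = 0.35·0.6377 / (0.35·0.6377 + 0.6·0.3623) ≈ 0.5066
After 'pass': P(spam) = 0.35·0.5066 / (0.35·0.5066 + 0.6·0.4934) ≈ 0.3746
After 'flag': P(spam) = 0.65·0.3746 / (0.65·0.3746 + 0.4·0.6254) ≈ 0.4933
After 'flag': P(spam) = 0.65·0.4933 / (0.65·0.4933 + 0.4·0.5067) ≈ 0.6127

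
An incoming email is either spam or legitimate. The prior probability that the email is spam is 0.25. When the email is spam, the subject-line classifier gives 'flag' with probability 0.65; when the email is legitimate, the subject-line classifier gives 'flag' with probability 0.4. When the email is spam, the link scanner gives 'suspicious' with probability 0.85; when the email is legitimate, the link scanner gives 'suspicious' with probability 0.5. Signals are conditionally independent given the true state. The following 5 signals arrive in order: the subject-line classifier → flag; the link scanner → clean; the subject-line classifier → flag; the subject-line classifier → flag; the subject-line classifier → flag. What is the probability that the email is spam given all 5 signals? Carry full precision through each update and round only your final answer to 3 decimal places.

After the subject-line classifier='flag': P(spam) = 0.65·0.2500 / (0.65·0.2500 + 0.4·0.7500) ≈ 0.3514
After the link scanner='clean': P(spam) = 0.15·0.3514 / (0.15·0.3514 + 0.5·0.6486) ≈ 0.1398
After the subject-line classifier='flag': P(spam) = 0.65·0.1398 / (0.65·0.1398 + 0.4·0.8602) ≈ 0.2089
After the subject-line classifier='flag': P(spam) = 0.65·0.2089 / (0.65·0.2089 + 0.4·0.7911) ≈ 0.3003
After the subject-line classifier='flag': P(spam) = 0.65·0.3003 / (0.65·0.3003 + 0.4·0.6997) ≈ 0.4108

0.411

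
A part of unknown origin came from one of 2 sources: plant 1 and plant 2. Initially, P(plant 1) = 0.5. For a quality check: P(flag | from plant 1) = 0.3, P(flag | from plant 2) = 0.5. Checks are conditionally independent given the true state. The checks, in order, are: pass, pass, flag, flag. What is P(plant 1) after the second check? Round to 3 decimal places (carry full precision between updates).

Each posterior becomes the prior for the next update.
After 'pass': P(plant 1) = 0.7·0.5000 / (0.7·0.5000 + 0.5·0.5000) ≈ 0.5833
After 'pass': P(plant 1) = 0.7·0.5833 / (0.7·0.5833 + 0.5·0.4167) ≈ 0.6622

0.662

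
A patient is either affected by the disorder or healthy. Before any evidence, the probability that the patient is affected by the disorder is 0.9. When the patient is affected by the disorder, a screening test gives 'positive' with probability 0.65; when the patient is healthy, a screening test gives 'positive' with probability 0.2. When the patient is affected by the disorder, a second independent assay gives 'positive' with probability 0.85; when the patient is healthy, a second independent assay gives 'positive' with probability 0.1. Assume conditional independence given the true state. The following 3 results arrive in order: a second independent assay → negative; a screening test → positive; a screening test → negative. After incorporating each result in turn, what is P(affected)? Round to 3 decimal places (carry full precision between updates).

Each posterior becomes the prior for the next update.
After a second independent assay='negative': P(affected) = 0.15·0.9000 / (0.15·0.9000 + 0.9·0.1000) ≈ 0.6000
After a screening test='positive': P(affected) = 0.65·0.6000 / (0.65·0.6000 + 0.2·0.4000) ≈ 0.8298
After a screening test='negative': P(affected) = 0.35·0.8298 / (0.35·0.8298 + 0.8·0.1702) ≈ 0.6808

0.681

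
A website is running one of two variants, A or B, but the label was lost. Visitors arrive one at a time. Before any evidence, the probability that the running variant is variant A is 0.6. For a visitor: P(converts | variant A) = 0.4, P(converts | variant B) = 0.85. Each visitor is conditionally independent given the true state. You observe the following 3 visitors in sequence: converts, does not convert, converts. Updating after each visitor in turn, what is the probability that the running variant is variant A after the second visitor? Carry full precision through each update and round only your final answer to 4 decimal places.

Apply Bayes' rule sequentially, carrying P(A) forward.
After 'converts': P(A) = 0.4·0.6000 / (0.4·0.6000 + 0.85·0.4000) ≈ 0.4138
After 'does not convert': P(A) = 0.6·0.4138 / (0.6·0.4138 + 0.15·0.5862) ≈ 0.7385

0.7385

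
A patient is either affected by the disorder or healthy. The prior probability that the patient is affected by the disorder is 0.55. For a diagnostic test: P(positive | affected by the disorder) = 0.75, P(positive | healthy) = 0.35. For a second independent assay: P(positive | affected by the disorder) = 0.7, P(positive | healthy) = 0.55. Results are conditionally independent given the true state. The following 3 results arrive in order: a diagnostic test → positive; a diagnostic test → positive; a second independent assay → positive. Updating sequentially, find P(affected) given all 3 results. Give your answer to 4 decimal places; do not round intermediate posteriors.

0.8772

Each posterior becomes the prior for the next update.
After a diagnostic test='positive': P(affected) = 0.75·0.5500 / (0.75·0.5500 + 0.35·0.4500) ≈ 0.7237
After a diagnostic test='positive': P(affected) = 0.75·0.7237 / (0.75·0.7237 + 0.35·0.2763) ≈ 0.8488
After a second independent assay='positive': P(affected) = 0.7·0.8488 / (0.7·0.8488 + 0.55·0.1512) ≈ 0.8772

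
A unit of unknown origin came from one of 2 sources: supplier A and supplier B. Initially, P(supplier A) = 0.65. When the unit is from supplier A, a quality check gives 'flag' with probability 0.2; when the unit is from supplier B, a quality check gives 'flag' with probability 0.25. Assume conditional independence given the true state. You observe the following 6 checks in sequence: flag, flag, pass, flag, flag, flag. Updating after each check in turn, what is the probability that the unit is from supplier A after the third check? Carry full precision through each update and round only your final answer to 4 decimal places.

After 'flag': P(supplier A) = 0.2·0.6500 / (0.2·0.6500 + 0.25·0.3500) ≈ 0.5977
After 'flag': P(supplier A) = 0.2·0.5977 / (0.2·0.5977 + 0.25·0.4023) ≈ 0.5431
After 'pass': P(supplier A) = 0.8·0.5431 / (0.8·0.5431 + 0.75·0.4569) ≈ 0.5590

0.5590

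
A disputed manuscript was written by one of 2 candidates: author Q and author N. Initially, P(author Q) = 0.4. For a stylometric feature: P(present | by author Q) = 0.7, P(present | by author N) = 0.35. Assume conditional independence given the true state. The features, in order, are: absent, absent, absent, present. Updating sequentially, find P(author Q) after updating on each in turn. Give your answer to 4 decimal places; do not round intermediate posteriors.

0.1159

After 'absent': P(author Q) = 0.3·0.4000 / (0.3·0.4000 + 0.65·0.6000) ≈ 0.2353
After 'absent': P(author Q) = 0.3·0.2353 / (0.3·0.2353 + 0.65·0.7647) ≈ 0.1244
After 'absent': P(author Q) = 0.3·0.1244 / (0.3·0.1244 + 0.65·0.8756) ≈ 0.0615
After 'present': P(author Q) = 0.7·0.0615 / (0.7·0.0615 + 0.35·0.9385) ≈ 0.1159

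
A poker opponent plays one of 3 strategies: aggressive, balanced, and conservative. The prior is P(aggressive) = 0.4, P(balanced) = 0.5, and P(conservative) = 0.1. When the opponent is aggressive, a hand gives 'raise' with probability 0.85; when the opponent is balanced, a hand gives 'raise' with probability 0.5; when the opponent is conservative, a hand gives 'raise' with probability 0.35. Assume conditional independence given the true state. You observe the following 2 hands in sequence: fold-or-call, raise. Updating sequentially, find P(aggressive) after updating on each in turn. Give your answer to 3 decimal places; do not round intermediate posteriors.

0.257

After 'fold-or-call': normaliser = 0.15·0.4000 + 0.5·0.5000 + 0.65·0.1000; P(aggressive) ≈ 0.1600, P(balanced) ≈ 0.6667, P(conservative) ≈ 0.1733
After 'raise': normaliser = 0.85·0.1600 + 0.5·0.6667 + 0.35·0.1733; P(aggressive) ≈ 0.2566, P(balanced) ≈ 0.6289, P(conservative) ≈ 0.1145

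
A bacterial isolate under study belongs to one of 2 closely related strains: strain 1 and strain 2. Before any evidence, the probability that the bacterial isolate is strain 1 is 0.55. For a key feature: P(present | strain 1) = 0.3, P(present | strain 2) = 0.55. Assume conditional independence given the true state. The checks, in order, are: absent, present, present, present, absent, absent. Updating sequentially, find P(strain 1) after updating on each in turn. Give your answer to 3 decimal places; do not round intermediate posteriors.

0.427

After 'absent': P(strain 1) = 0.7·0.5500 / (0.7·0.5500 + 0.45·0.4500) ≈ 0.6553
After 'present': P(strain 1) = 0.3·0.6553 / (0.3·0.6553 + 0.55·0.3447) ≈ 0.5091
After 'present': P(strain 1) = 0.3·0.5091 / (0.3·0.5091 + 0.55·0.4909) ≈ 0.3613
After 'present': P(strain 1) = 0.3·0.3613 / (0.3·0.3613 + 0.55·0.6387) ≈ 0.2358
After 'absent': P(strain 1) = 0.7·0.2358 / (0.7·0.2358 + 0.45·0.7642) ≈ 0.3243
After 'absent': P(strain 1) = 0.7·0.3243 / (0.7·0.3243 + 0.45·0.6757) ≈ 0.4275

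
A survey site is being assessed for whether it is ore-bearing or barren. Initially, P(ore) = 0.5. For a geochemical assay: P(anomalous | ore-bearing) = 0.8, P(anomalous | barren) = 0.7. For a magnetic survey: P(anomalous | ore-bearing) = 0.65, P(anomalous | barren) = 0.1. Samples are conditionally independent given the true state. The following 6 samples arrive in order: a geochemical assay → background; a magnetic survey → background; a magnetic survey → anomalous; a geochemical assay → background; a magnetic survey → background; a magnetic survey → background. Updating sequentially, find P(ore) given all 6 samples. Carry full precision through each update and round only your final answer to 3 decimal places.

0.145

After a geochemical assay='background': P(ore) = 0.2·0.5000 / (0.2·0.5000 + 0.3·0.5000) ≈ 0.4000
After a magnetic survey='background': P(ore) = 0.35·0.4000 / (0.35·0.4000 + 0.9·0.6000) ≈ 0.2059
After a magnetic survey='anomalous': P(ore) = 0.65·0.2059 / (0.65·0.2059 + 0.1·0.7941) ≈ 0.6276
After a geochemical assay='background': P(ore) = 0.2·0.6276 / (0.2·0.6276 + 0.3·0.3724) ≈ 0.5291
After a magnetic survey='background': P(ore) = 0.35·0.5291 / (0.35·0.5291 + 0.9·0.4709) ≈ 0.3041
After a magnetic survey='background': P(ore) = 0.35·0.3041 / (0.35·0.3041 + 0.9·0.6959) ≈ 0.1452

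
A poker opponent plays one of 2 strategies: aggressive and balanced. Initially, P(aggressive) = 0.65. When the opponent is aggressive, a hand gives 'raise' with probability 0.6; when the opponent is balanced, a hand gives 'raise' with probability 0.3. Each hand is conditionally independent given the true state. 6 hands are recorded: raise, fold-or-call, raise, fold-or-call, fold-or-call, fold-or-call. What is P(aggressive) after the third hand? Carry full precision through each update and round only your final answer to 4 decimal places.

Each posterior becomes the prior for the next update.
After 'raise': P(aggressive) = 0.6·0.6500 / (0.6·0.6500 + 0.3·0.3500) ≈ 0.7879
After 'fold-or-call': P(aggressive) = 0.4·0.7879 / (0.4·0.7879 + 0.7·0.2121) ≈ 0.6797
After 'raise': P(aggressive) = 0.6·0.6797 / (0.6·0.6797 + 0.3·0.3203) ≈ 0.8093

0.8093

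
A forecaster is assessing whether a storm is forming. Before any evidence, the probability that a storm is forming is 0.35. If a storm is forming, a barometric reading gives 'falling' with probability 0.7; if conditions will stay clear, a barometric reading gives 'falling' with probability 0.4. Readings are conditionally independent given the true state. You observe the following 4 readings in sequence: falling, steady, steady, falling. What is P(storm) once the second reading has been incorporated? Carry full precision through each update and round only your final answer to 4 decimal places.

0.3203

After 'falling': P(storm) = 0.7·0.3500 / (0.7·0.3500 + 0.4·0.6500) ≈ 0.4851
After 'steady': P(storm) = 0.3·0.4851 / (0.3·0.4851 + 0.6·0.5149) ≈ 0.3203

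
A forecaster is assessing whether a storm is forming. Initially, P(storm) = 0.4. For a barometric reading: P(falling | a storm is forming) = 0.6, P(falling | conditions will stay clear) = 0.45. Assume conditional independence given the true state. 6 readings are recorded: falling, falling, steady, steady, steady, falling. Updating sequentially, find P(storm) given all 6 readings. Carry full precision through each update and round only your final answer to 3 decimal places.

After 'falling': P(storm) = 0.6·0.4000 / (0.6·0.4000 + 0.45·0.6000) ≈ 0.4706
After 'falling': P(storm) = 0.6·0.4706 / (0.6·0.4706 + 0.45·0.5294) ≈ 0.5424
After 'steady': P(storm) = 0.4·0.5424 / (0.4·0.5424 + 0.55·0.4576) ≈ 0.4629
After 'steady': P(storm) = 0.4·0.4629 / (0.4·0.4629 + 0.55·0.5371) ≈ 0.3853
After 'steady': P(storm) = 0.4·0.3853 / (0.4·0.3853 + 0.55·0.6147) ≈ 0.3131
After 'falling': P(storm) = 0.6·0.3131 / (0.6·0.3131 + 0.45·0.6869) ≈ 0.3781

0.378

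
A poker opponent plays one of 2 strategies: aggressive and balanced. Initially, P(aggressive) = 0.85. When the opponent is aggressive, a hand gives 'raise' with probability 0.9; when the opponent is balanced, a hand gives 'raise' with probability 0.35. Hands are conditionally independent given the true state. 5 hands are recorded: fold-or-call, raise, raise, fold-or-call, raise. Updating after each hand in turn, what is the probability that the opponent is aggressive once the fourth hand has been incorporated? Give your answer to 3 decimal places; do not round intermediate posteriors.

After 'fold-or-call': P(aggressive) = 0.1·0.8500 / (0.1·0.8500 + 0.65·0.1500) ≈ 0.4658
After 'raise': P(aggressive) = 0.9·0.4658 / (0.9·0.4658 + 0.35·0.5342) ≈ 0.6915
After 'raise': P(aggressive) = 0.9·0.6915 / (0.9·0.6915 + 0.35·0.3085) ≈ 0.8522
After 'fold-or-call': P(aggressive) = 0.1·0.8522 / (0.1·0.8522 + 0.65·0.1478) ≈ 0.4700

0.470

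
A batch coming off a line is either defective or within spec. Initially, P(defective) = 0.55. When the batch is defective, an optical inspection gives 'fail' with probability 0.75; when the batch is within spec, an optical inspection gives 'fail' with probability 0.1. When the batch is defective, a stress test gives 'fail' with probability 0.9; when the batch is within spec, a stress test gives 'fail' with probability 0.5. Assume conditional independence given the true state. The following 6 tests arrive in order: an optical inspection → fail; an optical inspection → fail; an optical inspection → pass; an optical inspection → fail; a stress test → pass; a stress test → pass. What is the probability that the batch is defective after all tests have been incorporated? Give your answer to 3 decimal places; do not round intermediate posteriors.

After an optical inspection='fail': P(defective) = 0.75·0.5500 / (0.75·0.5500 + 0.1·0.4500) ≈ 0.9016
After an optical inspection='fail': P(defective) = 0.75·0.9016 / (0.75·0.9016 + 0.1·0.0984) ≈ 0.9857
After an optical inspection='pass': P(defective) = 0.25·0.9857 / (0.25·0.9857 + 0.9·0.0143) ≈ 0.9502
After an optical inspection='fail': P(defective) = 0.75·0.9502 / (0.75·0.9502 + 0.1·0.0498) ≈ 0.9931
After a stress test='pass': P(defective) = 0.1·0.9931 / (0.1·0.9931 + 0.5·0.0069) ≈ 0.9663
After a stress test='pass': P(defective) = 0.1·0.9663 / (0.1·0.9663 + 0.5·0.0337) ≈ 0.8514

0.851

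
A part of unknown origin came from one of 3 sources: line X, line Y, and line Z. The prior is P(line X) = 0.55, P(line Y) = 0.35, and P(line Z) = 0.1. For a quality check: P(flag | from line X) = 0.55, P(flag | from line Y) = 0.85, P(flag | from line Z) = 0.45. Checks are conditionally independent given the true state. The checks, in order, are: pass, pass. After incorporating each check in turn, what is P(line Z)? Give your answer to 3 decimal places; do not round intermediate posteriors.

After 'pass': normaliser = 0.45·0.5500 + 0.15·0.3500 + 0.55·0.1000; P(line X) ≈ 0.6972, P(line Y) ≈ 0.1479, P(line Z) ≈ 0.1549
After 'pass': normaliser = 0.45·0.6972 + 0.15·0.1479 + 0.55·0.1549; P(line X) ≈ 0.7450, P(line Y) ≈ 0.0527, P(line Z) ≈ 0.2023

0.202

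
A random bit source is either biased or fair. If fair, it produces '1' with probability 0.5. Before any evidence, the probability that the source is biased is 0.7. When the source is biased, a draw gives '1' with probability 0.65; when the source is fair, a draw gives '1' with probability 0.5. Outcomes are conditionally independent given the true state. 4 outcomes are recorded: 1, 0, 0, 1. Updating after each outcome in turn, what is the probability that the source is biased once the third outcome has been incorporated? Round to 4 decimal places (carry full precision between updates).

After '1': P(biased) = 0.65·0.7000 / (0.65·0.7000 + 0.5·0.3000) ≈ 0.7521
After '0': P(biased) = 0.35·0.7521 / (0.35·0.7521 + 0.5·0.2479) ≈ 0.6798
After '0': P(biased) = 0.35·0.6798 / (0.35·0.6798 + 0.5·0.3202) ≈ 0.5978

0.5978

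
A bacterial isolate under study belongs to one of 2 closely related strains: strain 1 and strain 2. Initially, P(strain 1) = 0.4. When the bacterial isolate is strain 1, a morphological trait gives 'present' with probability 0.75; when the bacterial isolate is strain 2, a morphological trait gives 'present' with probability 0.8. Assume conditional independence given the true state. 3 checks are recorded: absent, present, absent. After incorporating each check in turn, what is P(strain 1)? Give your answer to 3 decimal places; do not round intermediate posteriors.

Apply Bayes' rule sequentially, carrying P(strain 1) forward.
After 'absent': P(strain 1) = 0.25·0.4000 / (0.25·0.4000 + 0.2·0.6000) ≈ 0.4545
After 'present': P(strain 1) = 0.75·0.4545 / (0.75·0.4545 + 0.8·0.5455) ≈ 0.4386
After 'absent': P(strain 1) = 0.25·0.4386 / (0.25·0.4386 + 0.2·0.5614) ≈ 0.4941

0.494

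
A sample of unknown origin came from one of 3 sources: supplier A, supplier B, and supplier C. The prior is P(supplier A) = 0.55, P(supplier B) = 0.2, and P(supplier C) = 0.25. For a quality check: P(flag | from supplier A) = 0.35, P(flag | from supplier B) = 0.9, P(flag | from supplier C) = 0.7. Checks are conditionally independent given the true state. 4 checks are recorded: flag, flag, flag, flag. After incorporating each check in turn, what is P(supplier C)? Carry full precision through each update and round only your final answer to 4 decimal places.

0.3009

After 'flag': normaliser = 0.35·0.5500 + 0.9·0.2000 + 0.7·0.2500; P(supplier A) ≈ 0.3516, P(supplier B) ≈ 0.3288, P(supplier C) ≈ 0.3196
After 'flag': normaliser = 0.35·0.3516 + 0.9·0.3288 + 0.7·0.3196; P(supplier A) ≈ 0.1915, P(supplier B) ≈ 0.4604, P(supplier C) ≈ 0.3481
After 'flag': normaliser = 0.35·0.1915 + 0.9·0.4604 + 0.7·0.3481; P(supplier A) ≈ 0.0924, P(supplier B) ≈ 0.5715, P(supplier C) ≈ 0.3361
After 'flag': normaliser = 0.35·0.0924 + 0.9·0.5715 + 0.7·0.3361; P(supplier A) ≈ 0.0414, P(supplier B) ≈ 0.6577, P(supplier C) ≈ 0.3009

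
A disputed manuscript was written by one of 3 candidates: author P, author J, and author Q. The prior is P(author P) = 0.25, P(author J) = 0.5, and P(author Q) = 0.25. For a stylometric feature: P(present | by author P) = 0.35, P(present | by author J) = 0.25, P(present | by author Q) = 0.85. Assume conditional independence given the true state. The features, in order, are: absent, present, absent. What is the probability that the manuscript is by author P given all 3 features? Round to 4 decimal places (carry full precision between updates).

After 'absent': normaliser = 0.65·0.2500 + 0.75·0.5000 + 0.15·0.2500; P(author P) ≈ 0.2826, P(author J) ≈ 0.6522, P(author Q) ≈ 0.0652
After 'present': normaliser = 0.35·0.2826 + 0.25·0.6522 + 0.85·0.0652; P(author P) ≈ 0.3116, P(author J) ≈ 0.5137, P(author Q) ≈ 0.1747
After 'absent': normaliser = 0.65·0.3116 + 0.75·0.5137 + 0.15·0.1747; P(author P) ≈ 0.3299, P(author J) ≈ 0.6274, P(author Q) ≈ 0.0427

0.3299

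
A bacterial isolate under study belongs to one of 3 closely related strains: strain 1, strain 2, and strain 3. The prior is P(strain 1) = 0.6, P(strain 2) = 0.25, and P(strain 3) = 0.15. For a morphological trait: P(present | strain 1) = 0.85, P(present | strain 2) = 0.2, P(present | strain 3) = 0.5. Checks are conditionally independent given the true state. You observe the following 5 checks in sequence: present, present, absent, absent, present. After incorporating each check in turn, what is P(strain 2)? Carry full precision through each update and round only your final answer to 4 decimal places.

0.0898

After 'present': normaliser = 0.85·0.6000 + 0.2·0.2500 + 0.5·0.1500; P(strain 1) ≈ 0.8031, P(strain 2) ≈ 0.0787, P(strain 3) ≈ 0.1181
After 'present': normaliser = 0.85·0.8031 + 0.2·0.0787 + 0.5·0.1181; P(strain 1) ≈ 0.9012, P(strain 2) ≈ 0.0208, P(strain 3) ≈ 0.0780
After 'absent': normaliser = 0.15·0.9012 + 0.8·0.0208 + 0.5·0.0780; P(strain 1) ≈ 0.7085, P(strain 2) ≈ 0.0872, P(strain 3) ≈ 0.2043
After 'absent': normaliser = 0.15·0.7085 + 0.8·0.0872 + 0.5·0.2043; P(strain 1) ≈ 0.3821, P(strain 2) ≈ 0.2507, P(strain 3) ≈ 0.3672
After 'present': normaliser = 0.85·0.3821 + 0.2·0.2507 + 0.5·0.3672; P(strain 1) ≈ 0.5815, P(strain 2) ≈ 0.0898, P(strain 3) ≈ 0.3288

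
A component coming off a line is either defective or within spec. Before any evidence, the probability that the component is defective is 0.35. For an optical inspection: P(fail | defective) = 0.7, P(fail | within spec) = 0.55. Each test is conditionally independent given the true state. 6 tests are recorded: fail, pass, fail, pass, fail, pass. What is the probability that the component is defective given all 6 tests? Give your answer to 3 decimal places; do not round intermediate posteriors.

0.248

After 'fail': P(defective) = 0.7·0.3500 / (0.7·0.3500 + 0.55·0.6500) ≈ 0.4066
After 'pass': P(defective) = 0.3·0.4066 / (0.3·0.4066 + 0.45·0.5934) ≈ 0.3136
After 'fail': P(defective) = 0.7·0.3136 / (0.7·0.3136 + 0.55·0.6864) ≈ 0.3677
After 'pass': P(defective) = 0.3·0.3677 / (0.3·0.3677 + 0.45·0.6323) ≈ 0.2794
After 'fail': P(defective) = 0.7·0.2794 / (0.7·0.2794 + 0.55·0.7206) ≈ 0.3304
After 'pass': P(defective) = 0.3·0.3304 / (0.3·0.3304 + 0.45·0.6696) ≈ 0.2475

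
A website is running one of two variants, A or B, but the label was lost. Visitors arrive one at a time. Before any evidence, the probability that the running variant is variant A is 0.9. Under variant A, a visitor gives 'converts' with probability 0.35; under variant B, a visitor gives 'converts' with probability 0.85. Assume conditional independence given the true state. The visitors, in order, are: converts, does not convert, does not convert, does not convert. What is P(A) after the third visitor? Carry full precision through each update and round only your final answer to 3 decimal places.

0.986

After 'converts': P(A) = 0.35·0.9000 / (0.35·0.9000 + 0.85·0.1000) ≈ 0.7875
After 'does not convert': P(A) = 0.65·0.7875 / (0.65·0.7875 + 0.15·0.2125) ≈ 0.9414
After 'does not convert': P(A) = 0.65·0.9414 / (0.65·0.9414 + 0.15·0.0586) ≈ 0.9858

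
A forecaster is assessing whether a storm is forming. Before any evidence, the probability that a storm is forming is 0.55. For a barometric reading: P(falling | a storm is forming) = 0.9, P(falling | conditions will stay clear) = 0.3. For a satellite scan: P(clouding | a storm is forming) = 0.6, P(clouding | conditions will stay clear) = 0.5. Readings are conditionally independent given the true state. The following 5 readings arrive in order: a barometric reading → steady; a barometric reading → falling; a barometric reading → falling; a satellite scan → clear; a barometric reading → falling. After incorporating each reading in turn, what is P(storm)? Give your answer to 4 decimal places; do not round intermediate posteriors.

After a barometric reading='steady': P(storm) = 0.1·0.5500 / (0.1·0.5500 + 0.7·0.4500) ≈ 0.1486
After a barometric reading='falling': P(storm) = 0.9·0.1486 / (0.9·0.1486 + 0.3·0.8514) ≈ 0.3438
After a barometric reading='falling': P(storm) = 0.9·0.3438 / (0.9·0.3438 + 0.3·0.6562) ≈ 0.6111
After a satellite scan='clear': P(storm) = 0.4·0.6111 / (0.4·0.6111 + 0.5·0.3889) ≈ 0.5570
After a barometric reading='falling': P(storm) = 0.9·0.5570 / (0.9·0.5570 + 0.3·0.4430) ≈ 0.7904

0.7904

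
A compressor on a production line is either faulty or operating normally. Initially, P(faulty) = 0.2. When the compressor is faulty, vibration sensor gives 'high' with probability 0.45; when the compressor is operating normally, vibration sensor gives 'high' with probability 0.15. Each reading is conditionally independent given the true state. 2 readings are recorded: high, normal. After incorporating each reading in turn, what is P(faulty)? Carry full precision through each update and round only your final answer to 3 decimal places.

0.327

After 'high': P(faulty) = 0.45·0.2000 / (0.45·0.2000 + 0.15·0.8000) ≈ 0.4286
After 'normal': P(faulty) = 0.55·0.4286 / (0.55·0.4286 + 0.85·0.5714) ≈ 0.3267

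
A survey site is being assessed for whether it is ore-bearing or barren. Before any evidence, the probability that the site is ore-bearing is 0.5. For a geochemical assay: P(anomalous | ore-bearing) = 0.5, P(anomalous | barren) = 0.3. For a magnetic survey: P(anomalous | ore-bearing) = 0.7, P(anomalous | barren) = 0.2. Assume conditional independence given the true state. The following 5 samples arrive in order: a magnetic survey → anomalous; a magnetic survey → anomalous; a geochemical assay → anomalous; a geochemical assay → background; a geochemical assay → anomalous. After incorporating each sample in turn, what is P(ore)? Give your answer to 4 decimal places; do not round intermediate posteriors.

0.9605

After a magnetic survey='anomalous': P(ore) = 0.7·0.5000 / (0.7·0.5000 + 0.2·0.5000) ≈ 0.7778
After a magnetic survey='anomalous': P(ore) = 0.7·0.7778 / (0.7·0.7778 + 0.2·0.2222) ≈ 0.9245
After a geochemical assay='anomalous': P(ore) = 0.5·0.9245 / (0.5·0.9245 + 0.3·0.0755) ≈ 0.9533
After a geochemical assay='background': P(ore) = 0.5·0.9533 / (0.5·0.9533 + 0.7·0.0467) ≈ 0.9358
After a geochemical assay='anomalous': P(ore) = 0.5·0.9358 / (0.5·0.9358 + 0.3·0.0642) ≈ 0.9605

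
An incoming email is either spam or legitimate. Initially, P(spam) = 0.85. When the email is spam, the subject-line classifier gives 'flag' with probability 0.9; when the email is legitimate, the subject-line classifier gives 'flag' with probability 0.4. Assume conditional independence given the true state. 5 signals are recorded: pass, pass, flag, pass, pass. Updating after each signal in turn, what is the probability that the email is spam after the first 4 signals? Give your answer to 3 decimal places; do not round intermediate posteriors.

0.056

After 'pass': P(spam) = 0.1·0.8500 / (0.1·0.8500 + 0.6·0.1500) ≈ 0.4857
After 'pass': P(spam) = 0.1·0.4857 / (0.1·0.4857 + 0.6·0.5143) ≈ 0.1360
After 'flag': P(spam) = 0.9·0.1360 / (0.9·0.1360 + 0.4·0.8640) ≈ 0.2615
After 'pass': P(spam) = 0.1·0.2615 / (0.1·0.2615 + 0.6·0.7385) ≈ 0.0557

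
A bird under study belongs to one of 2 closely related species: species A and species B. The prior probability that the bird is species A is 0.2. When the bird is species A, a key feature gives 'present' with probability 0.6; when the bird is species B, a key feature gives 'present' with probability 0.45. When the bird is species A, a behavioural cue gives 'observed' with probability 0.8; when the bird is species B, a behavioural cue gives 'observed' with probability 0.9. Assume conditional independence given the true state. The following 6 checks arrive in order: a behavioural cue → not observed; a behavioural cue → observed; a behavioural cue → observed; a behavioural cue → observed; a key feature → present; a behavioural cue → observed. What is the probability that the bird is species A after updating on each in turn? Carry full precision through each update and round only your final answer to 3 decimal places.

0.294

After a behavioural cue='not observed': P(species A) = 0.2·0.2000 / (0.2·0.2000 + 0.1·0.8000) ≈ 0.3333
After a behavioural cue='observed': P(species A) = 0.8·0.3333 / (0.8·0.3333 + 0.9·0.6667) ≈ 0.3077
After a behavioural cue='observed': P(species A) = 0.8·0.3077 / (0.8·0.3077 + 0.9·0.6923) ≈ 0.2832
After a behavioural cue='observed': P(species A) = 0.8·0.2832 / (0.8·0.2832 + 0.9·0.7168) ≈ 0.2599
After a key feature='present': P(species A) = 0.6·0.2599 / (0.6·0.2599 + 0.45·0.7401) ≈ 0.3189
After a behavioural cue='observed': P(species A) = 0.8·0.3189 / (0.8·0.3189 + 0.9·0.6811) ≈ 0.2939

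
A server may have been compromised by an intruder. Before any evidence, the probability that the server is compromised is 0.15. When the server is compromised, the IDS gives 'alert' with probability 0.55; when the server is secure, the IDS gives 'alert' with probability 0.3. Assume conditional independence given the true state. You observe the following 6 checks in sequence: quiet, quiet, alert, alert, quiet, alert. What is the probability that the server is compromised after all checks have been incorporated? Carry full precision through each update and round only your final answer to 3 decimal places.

After 'quiet': P(compromised) = 0.45·0.1500 / (0.45·0.1500 + 0.7·0.8500) ≈ 0.1019
After 'quiet': P(compromised) = 0.45·0.1019 / (0.45·0.1019 + 0.7·0.8981) ≈ 0.0680
After 'alert': P(compromised) = 0.55·0.0680 / (0.55·0.0680 + 0.3·0.9320) ≈ 0.1179
After 'alert': P(compromised) = 0.55·0.1179 / (0.55·0.1179 + 0.3·0.8821) ≈ 0.1969
After 'quiet': P(compromised) = 0.45·0.1969 / (0.45·0.1969 + 0.7·0.8031) ≈ 0.1361
After 'alert': P(compromised) = 0.55·0.1361 / (0.55·0.1361 + 0.3·0.8639) ≈ 0.2241

0.224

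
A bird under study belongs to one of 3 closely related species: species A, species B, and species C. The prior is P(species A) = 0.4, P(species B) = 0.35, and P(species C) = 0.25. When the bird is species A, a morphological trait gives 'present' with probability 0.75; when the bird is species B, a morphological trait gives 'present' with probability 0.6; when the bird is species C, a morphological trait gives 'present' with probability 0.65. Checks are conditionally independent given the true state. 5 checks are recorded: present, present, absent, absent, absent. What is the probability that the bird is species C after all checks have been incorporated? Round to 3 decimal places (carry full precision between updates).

0.281

After 'present': normaliser = 0.75·0.4000 + 0.6·0.3500 + 0.65·0.2500; P(species A) ≈ 0.4461, P(species B) ≈ 0.3123, P(species C) ≈ 0.2416
After 'present': normaliser = 0.75·0.4461 + 0.6·0.3123 + 0.65·0.2416; P(species A) ≈ 0.4927, P(species B) ≈ 0.2759, P(species C) ≈ 0.2313
After 'absent': normaliser = 0.25·0.4927 + 0.4·0.2759 + 0.35·0.2313; P(species A) ≈ 0.3917, P(species B) ≈ 0.3509, P(species C) ≈ 0.2574
After 'absent': normaliser = 0.25·0.3917 + 0.4·0.3509 + 0.35·0.2574; P(species A) ≈ 0.2982, P(species B) ≈ 0.4275, P(species C) ≈ 0.2744
After 'absent': normaliser = 0.25·0.2982 + 0.4·0.4275 + 0.35·0.2744; P(species A) ≈ 0.2182, P(species B) ≈ 0.5006, P(species C) ≈ 0.2811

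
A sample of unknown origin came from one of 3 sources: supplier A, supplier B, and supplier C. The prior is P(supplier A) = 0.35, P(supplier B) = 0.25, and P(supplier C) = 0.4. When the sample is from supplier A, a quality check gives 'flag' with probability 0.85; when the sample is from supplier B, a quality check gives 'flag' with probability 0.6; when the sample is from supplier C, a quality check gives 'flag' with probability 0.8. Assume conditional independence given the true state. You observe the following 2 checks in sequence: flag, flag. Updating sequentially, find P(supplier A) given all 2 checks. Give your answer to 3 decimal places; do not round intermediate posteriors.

Each posterior becomes the prior for the next update.
After 'flag': normaliser = 0.85·0.3500 + 0.6·0.2500 + 0.8·0.4000; P(supplier A) ≈ 0.3876, P(supplier B) ≈ 0.1954, P(supplier C) ≈ 0.4169
After 'flag': normaliser = 0.85·0.3876 + 0.6·0.1954 + 0.8·0.4169; P(supplier A) ≈ 0.4223, P(supplier B) ≈ 0.1503, P(supplier C) ≈ 0.4275

0.422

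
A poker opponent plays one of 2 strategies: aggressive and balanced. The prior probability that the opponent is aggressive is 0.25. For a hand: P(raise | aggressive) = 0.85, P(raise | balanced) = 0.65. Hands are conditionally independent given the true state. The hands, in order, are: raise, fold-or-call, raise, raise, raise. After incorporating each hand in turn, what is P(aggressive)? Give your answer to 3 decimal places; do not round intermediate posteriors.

After 'raise': P(aggressive) = 0.85·0.2500 / (0.85·0.2500 + 0.65·0.7500) ≈ 0.3036
After 'fold-or-call': P(aggressive) = 0.15·0.3036 / (0.15·0.3036 + 0.35·0.6964) ≈ 0.1574
After 'raise': P(aggressive) = 0.85·0.1574 / (0.85·0.1574 + 0.65·0.8426) ≈ 0.1963
After 'raise': P(aggressive) = 0.85·0.1963 / (0.85·0.1963 + 0.65·0.8037) ≈ 0.2421
After 'raise': P(aggressive) = 0.85·0.2421 / (0.85·0.2421 + 0.65·0.7579) ≈ 0.2947

0.295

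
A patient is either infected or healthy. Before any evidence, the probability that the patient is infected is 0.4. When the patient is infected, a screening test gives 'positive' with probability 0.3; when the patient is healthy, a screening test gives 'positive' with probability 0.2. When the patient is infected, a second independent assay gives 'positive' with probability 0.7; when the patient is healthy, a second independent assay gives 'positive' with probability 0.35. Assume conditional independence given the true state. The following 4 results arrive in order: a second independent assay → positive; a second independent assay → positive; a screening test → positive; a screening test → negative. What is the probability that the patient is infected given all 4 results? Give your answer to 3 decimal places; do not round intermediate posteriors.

0.778

Each posterior becomes the prior for the next update.
After a second independent assay='positive': P(infected) = 0.7·0.4000 / (0.7·0.4000 + 0.35·0.6000) ≈ 0.5714
After a second independent assay='positive': P(infected) = 0.7·0.5714 / (0.7·0.5714 + 0.35·0.4286) ≈ 0.7273
After a screening test='positive': P(infected) = 0.3·0.7273 / (0.3·0.7273 + 0.2·0.2727) ≈ 0.8000
After a screening test='negative': P(infected) = 0.7·0.8000 / (0.7·0.8000 + 0.8·0.2000) ≈ 0.7778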